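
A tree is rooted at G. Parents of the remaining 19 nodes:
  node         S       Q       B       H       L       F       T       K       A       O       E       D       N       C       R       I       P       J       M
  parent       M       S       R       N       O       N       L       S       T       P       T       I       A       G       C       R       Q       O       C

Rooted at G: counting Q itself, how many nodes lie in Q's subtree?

Descendants of Q (including itself): Q, P, O, J, L, T, E, A, N, H, F. That's 11.

11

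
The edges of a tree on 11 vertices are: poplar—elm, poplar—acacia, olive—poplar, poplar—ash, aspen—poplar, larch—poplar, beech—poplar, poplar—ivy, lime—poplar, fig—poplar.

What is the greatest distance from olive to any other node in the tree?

The node farthest from olive is fig (ivy, lime, beech, acacia, larch, elm, ash, aspen also at distance 2), via olive-poplar-fig — 2 edges.

2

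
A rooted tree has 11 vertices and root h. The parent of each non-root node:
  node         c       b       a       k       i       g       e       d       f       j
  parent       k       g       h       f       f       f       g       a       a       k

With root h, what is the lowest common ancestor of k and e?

k's ancestor chain is k, f, a, h and e's is e, g, f, a, h; they first meet at f.

f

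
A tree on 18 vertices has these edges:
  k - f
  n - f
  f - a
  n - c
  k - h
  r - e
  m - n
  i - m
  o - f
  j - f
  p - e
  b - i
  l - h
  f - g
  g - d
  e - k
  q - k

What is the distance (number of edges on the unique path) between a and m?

3

The path is a – f – n – m, which has 3 edges.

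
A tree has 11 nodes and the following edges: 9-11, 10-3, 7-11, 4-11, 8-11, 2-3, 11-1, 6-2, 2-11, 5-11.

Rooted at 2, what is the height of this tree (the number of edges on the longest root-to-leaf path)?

The longest root-to-leaf path is 2 → 11 → 1 (2 edges).

2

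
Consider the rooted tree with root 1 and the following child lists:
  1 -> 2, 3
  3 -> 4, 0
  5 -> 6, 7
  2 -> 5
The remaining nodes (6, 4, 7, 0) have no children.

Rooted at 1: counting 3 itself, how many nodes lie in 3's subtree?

The subtree rooted at 3 contains: 3, 0, 4 — 3 nodes.

3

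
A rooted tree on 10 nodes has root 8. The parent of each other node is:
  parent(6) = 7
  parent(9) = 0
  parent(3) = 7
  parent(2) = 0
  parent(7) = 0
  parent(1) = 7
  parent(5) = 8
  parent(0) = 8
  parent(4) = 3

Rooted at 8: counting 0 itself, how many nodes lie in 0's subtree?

8

The subtree rooted at 0 contains: 0, 7, 2, 9, 1, 6, 3, 4 — 8 nodes.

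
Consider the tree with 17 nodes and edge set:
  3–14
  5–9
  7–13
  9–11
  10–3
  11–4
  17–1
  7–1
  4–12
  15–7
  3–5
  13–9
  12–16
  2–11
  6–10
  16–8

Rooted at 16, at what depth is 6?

8

Path from 16 to 6: 16 – 12 – 4 – 11 – 9 – 5 – 3 – 10 – 6, which has 8 edges.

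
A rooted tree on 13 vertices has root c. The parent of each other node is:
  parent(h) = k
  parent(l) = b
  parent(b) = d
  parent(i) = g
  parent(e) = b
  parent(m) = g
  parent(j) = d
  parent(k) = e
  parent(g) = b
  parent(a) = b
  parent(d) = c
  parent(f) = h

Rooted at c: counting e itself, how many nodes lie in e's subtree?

4

The subtree rooted at e contains: e, k, h, f — 4 nodes.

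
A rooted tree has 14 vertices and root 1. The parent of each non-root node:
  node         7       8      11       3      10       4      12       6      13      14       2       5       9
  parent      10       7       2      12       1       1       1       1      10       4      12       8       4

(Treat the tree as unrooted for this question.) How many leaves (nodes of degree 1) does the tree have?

7

Exactly 7 nodes have a single neighbour: 3, 5, 6, 9, 11, 13, 14.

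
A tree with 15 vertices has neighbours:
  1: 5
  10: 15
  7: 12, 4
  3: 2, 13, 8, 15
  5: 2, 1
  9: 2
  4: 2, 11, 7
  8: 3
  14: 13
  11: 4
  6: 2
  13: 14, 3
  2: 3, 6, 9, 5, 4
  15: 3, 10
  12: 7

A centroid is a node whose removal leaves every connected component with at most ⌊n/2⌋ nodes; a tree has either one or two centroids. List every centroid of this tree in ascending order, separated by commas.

2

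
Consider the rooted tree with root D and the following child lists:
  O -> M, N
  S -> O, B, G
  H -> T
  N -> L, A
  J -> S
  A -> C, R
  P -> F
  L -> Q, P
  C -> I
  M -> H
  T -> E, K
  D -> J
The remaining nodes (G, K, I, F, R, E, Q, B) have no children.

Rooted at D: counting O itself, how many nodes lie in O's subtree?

Descendants of O (including itself): O, N, M, L, A, H, P, Q, C, R, T, F, I, K, E. That's 15.

15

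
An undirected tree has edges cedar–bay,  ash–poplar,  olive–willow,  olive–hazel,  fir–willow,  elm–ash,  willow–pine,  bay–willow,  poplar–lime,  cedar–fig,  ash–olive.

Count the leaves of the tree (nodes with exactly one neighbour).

The leaves are elm, fig, fir, hazel, lime, pine.
That is 6 leaves.

6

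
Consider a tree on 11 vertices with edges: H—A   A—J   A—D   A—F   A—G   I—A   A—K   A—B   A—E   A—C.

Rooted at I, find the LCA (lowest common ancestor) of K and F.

A

K's ancestor chain is K, A, I and F's is F, A, I; they first meet at A.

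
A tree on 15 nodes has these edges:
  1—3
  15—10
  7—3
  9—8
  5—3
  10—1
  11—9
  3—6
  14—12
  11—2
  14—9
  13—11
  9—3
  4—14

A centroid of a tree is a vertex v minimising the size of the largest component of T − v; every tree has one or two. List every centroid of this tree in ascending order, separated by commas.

9

Removing 9 splits the tree into components of sizes 7, 3, 3, 1; the largest is 7 ≤ ⌊15/2⌋ = 7.
No neighbour of 9 does as well, so 9 is the unique centroid.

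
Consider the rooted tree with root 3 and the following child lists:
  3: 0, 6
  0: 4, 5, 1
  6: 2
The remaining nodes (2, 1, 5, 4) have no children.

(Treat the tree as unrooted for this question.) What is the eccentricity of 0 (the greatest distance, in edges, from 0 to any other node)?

The node farthest from 0 is 2, via 0 – 3 – 6 – 2 — 3 edges.

3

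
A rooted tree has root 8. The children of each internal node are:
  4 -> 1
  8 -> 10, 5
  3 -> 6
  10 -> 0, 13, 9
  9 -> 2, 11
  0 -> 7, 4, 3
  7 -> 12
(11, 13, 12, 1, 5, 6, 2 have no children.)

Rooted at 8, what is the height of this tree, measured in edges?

4

1 sits deepest: 8 – 10 – 0 – 4 – 1 — 4 edges from the root.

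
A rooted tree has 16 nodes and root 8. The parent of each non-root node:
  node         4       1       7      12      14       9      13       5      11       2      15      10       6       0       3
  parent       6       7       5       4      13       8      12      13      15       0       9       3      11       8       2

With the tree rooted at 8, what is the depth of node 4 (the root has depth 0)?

8 – 9 – 15 – 11 – 6 – 4 — 5 edges.

5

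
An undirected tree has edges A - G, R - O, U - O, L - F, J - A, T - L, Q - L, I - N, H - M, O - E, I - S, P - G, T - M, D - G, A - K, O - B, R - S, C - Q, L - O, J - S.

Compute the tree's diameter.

BFS from D reaches H last, at distance 10; BFS from H confirms no node is farther.
Path: D-G-A-J-S-R-O-L-T-M-H.

10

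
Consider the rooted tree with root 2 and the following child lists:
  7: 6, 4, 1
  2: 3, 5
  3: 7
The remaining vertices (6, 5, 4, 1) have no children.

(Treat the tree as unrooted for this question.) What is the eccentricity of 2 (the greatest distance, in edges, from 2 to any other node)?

Distances from 2 peak at 3, attained at 1 (6, 4 also at distance 3).
2–3–7–1

3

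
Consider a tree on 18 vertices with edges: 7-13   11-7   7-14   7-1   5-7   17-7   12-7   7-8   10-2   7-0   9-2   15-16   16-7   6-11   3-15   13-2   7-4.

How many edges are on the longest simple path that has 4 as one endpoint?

The node farthest from 4 is 9 (3, 10 also at distance 4), via 4–7–13–2–9 — 4 edges.

4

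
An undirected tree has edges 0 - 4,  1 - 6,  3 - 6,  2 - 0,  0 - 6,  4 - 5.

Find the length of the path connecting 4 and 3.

4–0–6–3: 3 edges.

3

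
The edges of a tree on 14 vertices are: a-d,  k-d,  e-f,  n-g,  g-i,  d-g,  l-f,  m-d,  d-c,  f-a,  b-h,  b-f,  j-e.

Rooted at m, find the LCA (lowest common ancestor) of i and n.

g

Path i→root: i g d m; path n→root: n g d m.
First common node: g.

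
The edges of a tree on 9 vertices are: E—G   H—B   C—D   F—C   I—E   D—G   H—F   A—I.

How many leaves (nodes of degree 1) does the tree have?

2

The leaves are A, B.
That is 2 leaves.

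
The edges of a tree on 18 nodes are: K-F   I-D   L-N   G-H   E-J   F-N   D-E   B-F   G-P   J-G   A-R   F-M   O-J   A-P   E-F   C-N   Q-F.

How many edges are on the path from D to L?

4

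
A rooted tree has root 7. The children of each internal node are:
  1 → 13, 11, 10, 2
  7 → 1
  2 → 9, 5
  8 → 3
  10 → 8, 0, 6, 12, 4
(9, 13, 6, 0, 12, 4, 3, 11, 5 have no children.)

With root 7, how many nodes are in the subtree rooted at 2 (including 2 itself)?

3

2's subtree: {2, 5, 9}, size 3.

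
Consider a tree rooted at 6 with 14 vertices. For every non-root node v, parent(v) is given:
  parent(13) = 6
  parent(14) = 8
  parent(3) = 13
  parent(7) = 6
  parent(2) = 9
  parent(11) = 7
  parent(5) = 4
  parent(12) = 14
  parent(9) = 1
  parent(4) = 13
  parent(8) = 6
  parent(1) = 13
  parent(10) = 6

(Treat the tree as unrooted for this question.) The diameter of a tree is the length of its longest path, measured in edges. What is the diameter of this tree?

A longest path is 12-14-8-6-13-1-9-2, with 7 edges.

7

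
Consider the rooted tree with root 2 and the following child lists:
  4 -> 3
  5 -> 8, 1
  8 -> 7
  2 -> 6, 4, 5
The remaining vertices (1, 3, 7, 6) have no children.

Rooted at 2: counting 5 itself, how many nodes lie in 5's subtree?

4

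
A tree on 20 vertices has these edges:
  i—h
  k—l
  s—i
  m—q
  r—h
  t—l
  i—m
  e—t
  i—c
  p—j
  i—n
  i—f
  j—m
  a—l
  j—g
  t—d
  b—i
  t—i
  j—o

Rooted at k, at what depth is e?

Climbing from e to the root: e – t – l – k. That's 3 steps.

3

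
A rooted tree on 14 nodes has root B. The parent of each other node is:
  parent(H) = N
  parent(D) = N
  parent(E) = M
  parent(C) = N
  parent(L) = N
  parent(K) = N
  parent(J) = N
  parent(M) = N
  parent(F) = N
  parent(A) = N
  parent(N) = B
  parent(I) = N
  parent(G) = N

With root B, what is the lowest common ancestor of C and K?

Ancestors of C (toward the root): C, N, B.
Ancestors of K: K, N, B.
The deepest node appearing in both lists is N.

N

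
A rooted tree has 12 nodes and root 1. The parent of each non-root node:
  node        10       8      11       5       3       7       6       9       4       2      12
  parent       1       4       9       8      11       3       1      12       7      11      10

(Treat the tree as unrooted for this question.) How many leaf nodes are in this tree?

3

The leaves are 2, 5, 6.
That is 3 leaves.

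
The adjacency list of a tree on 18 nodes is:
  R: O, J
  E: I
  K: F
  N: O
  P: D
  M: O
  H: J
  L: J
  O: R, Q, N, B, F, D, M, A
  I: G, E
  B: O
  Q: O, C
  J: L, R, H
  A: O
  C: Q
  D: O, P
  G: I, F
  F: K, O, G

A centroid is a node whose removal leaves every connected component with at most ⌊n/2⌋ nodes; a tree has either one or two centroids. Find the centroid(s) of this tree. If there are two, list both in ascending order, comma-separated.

O

Delete O: the remaining components have sizes 5, 4, 2, 2, 1, 1, 1, 1. Max 5 ≤ 9, so O is a centroid.
Every other node leaves some component of size > 9, so the centroid is unique.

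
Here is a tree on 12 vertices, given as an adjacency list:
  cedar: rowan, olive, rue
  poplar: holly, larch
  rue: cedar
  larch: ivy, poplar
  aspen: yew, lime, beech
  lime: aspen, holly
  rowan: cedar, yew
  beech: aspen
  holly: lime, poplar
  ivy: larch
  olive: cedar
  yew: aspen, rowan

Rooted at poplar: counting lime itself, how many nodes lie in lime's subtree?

Descendants of lime (including itself): lime, aspen, yew, beech, rowan, cedar, rue, olive. That's 8.

8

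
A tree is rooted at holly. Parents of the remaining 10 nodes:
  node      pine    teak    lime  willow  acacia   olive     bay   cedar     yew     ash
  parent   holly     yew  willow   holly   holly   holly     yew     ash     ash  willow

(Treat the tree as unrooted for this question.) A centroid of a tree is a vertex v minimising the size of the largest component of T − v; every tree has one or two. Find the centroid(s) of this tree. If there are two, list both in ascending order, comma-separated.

willow

If willow is removed the pieces have sizes 5, 4, 1, all ≤ ⌊11/2⌋ = 5.
Every other node leaves some component of size > 5, so the centroid is unique.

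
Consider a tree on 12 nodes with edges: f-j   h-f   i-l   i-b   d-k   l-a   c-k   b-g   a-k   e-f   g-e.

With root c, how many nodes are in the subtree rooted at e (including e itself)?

4

Descendants of e (including itself): e, f, j, h. That's 4.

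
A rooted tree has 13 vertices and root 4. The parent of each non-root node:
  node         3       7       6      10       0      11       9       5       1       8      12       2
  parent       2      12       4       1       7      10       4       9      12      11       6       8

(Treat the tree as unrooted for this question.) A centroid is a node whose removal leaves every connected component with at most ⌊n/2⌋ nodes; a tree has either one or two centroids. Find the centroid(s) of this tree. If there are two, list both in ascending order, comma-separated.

12

If 12 is removed the pieces have sizes 6, 4, 2, all ≤ ⌊13/2⌋ = 6.
No neighbour of 12 does as well, so 12 is the unique centroid.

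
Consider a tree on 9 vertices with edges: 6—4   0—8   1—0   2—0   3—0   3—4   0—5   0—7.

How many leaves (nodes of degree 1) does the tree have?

Degree-1 nodes: 1, 2, 5, 6, 7, 8 — 6 of them.

6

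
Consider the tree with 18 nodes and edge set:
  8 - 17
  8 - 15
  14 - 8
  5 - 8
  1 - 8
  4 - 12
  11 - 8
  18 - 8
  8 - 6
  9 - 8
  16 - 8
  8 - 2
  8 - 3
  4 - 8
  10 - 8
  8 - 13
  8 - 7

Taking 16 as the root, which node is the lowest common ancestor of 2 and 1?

8

Path 2→root: 2 8 16; path 1→root: 1 8 16.
First common node: 8.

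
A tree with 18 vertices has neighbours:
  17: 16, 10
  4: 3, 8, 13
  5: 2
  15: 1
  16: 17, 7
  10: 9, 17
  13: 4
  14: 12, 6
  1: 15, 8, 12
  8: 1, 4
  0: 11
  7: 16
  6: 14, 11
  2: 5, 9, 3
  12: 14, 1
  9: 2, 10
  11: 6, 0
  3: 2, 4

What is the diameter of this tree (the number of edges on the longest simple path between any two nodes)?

A longest path is 7–16–17–10–9–2–3–4–8–1–12–14–6–11–0, with 14 edges.

14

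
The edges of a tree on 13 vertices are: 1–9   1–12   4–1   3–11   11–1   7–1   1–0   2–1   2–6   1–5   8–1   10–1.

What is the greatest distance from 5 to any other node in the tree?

Distances from 5 peak at 3, attained at 6 (3 also at distance 3).
5–1–2–6

3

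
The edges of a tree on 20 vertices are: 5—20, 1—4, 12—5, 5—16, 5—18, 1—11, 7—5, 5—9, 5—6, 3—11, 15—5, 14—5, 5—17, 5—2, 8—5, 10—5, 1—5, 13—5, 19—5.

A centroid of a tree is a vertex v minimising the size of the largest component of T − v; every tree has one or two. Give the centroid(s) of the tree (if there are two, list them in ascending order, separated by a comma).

Delete 5: the remaining components have sizes 4, 1, 1, 1, 1, 1, 1, 1, 1, 1, 1, 1, 1, 1, 1, 1. Max 4 ≤ 10, so 5 is a centroid.
No neighbour of 5 does as well, so 5 is the unique centroid.

5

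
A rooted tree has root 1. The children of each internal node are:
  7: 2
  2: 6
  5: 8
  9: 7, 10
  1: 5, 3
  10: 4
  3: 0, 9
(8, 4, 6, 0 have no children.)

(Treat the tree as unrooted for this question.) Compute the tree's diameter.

A longest path is 8 – 5 – 1 – 3 – 9 – 7 – 2 – 6, with 7 edges.

7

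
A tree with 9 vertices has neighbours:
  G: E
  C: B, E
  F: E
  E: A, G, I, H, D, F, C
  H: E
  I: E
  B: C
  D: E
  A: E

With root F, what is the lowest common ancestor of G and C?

E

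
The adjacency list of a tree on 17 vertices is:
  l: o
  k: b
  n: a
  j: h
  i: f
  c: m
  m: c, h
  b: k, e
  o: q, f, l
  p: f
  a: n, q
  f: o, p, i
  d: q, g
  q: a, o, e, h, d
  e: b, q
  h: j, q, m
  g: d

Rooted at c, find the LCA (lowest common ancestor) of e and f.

q

e's ancestor chain is e, q, h, m, c and f's is f, o, q, h, m, c; they first meet at q.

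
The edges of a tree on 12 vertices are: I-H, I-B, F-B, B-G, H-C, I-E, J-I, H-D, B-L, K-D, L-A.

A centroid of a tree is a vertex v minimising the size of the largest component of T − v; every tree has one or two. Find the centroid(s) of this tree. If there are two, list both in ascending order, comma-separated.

Removing I splits the tree into components of sizes 5, 4, 1, 1; the largest is 5 ≤ ⌊12/2⌋ = 6.
No neighbour of I does as well, so I is the unique centroid.

I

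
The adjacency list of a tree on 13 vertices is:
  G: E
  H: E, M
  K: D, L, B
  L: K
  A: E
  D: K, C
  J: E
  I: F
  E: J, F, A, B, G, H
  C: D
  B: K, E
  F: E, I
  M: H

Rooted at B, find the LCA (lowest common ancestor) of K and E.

Ancestors of K (toward the root): K, B.
Ancestors of E: E, B.
The deepest node appearing in both lists is B.

B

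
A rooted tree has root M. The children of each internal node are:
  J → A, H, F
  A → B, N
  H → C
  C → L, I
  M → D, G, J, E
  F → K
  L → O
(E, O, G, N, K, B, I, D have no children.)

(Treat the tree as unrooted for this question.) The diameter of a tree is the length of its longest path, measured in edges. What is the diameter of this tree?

6

A longest path is O–L–C–H–J–M–E, with 6 edges.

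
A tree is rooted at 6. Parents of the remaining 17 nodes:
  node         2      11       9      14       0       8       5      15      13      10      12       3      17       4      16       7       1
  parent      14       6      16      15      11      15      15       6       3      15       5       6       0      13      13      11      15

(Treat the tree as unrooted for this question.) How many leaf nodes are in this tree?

9

The leaves are 1, 2, 4, 7, 8, 9, 10, 12, 17.
That is 9 leaves.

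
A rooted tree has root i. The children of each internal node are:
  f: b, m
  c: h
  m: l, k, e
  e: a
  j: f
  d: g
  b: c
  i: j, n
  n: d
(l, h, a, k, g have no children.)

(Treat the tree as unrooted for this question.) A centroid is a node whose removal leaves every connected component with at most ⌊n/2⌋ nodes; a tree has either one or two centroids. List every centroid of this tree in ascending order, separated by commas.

If f is removed the pieces have sizes 5, 5, 3, all ≤ ⌊14/2⌋ = 7.
Every other node leaves some component of size > 7, so the centroid is unique.

f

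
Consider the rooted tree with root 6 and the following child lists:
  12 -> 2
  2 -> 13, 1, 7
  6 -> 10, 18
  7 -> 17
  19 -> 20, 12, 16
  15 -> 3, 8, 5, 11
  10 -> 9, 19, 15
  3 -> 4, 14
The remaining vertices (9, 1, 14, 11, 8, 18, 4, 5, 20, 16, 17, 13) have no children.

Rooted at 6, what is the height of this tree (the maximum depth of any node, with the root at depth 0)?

6

The longest root-to-leaf path is 6 – 10 – 19 – 12 – 2 – 7 – 17 (6 edges).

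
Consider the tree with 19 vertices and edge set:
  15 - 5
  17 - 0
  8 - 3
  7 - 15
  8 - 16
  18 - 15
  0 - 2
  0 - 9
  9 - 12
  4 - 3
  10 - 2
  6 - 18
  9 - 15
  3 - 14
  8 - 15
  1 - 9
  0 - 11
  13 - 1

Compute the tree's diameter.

A longest path is 10-2-0-9-15-8-3-4, with 7 edges.

7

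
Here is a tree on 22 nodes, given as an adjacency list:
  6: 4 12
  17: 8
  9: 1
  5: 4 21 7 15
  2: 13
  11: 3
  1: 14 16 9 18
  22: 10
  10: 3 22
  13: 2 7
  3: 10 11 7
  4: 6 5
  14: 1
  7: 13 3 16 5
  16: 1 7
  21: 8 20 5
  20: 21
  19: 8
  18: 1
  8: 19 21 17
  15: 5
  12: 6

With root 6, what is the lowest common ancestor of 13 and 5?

Ancestors of 13 (toward the root): 13, 7, 5, 4, 6.
Ancestors of 5: 5, 4, 6.
The deepest node appearing in both lists is 5.

5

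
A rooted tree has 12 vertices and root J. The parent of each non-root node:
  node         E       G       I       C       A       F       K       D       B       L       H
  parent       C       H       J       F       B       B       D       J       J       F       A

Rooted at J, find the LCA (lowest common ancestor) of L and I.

J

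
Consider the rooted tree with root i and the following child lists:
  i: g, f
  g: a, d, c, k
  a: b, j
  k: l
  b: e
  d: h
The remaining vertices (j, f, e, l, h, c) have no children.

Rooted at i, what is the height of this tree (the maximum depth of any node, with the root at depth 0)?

A deepest node is e, reached by i → g → a → b → e.
That path has 4 edges, so the height is 4.

4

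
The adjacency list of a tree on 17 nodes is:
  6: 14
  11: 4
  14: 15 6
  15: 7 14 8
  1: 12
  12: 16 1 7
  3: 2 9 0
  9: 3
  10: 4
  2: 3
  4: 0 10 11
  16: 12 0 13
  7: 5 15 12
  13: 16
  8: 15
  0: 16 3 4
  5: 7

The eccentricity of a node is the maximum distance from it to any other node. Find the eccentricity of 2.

8

Distances from 2 peak at 8, attained at 6.
2–3–0–16–12–7–15–14–6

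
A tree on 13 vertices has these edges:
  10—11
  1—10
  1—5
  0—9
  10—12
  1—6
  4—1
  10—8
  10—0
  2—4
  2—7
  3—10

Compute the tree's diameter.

6

Starting from 7, a farthest node is 9 at distance 6.
One longest path: 7–2–4–1–10–0–9.
So the diameter is 6.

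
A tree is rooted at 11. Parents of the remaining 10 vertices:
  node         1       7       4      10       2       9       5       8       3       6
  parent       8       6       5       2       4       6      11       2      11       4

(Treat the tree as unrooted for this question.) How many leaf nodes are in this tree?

5

Degree-1 nodes: 1, 3, 7, 9, 10 — 5 of them.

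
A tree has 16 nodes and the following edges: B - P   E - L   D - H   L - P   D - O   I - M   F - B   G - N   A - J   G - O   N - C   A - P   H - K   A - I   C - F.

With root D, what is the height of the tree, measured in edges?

M sits deepest: D–O–G–N–C–F–B–P–A–I–M — 10 edges from the root.

10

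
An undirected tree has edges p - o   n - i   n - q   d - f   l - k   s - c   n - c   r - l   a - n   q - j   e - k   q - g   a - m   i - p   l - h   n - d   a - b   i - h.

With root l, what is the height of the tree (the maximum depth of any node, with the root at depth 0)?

5

A deepest node is f, reached by l – h – i – n – d – f.
That path has 5 edges, so the height is 5.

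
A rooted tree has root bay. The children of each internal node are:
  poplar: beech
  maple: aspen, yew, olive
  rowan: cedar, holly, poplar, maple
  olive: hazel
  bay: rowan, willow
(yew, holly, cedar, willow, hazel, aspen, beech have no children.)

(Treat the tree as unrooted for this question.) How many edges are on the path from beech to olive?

beech–poplar–rowan–maple–olive: 4 edges.

4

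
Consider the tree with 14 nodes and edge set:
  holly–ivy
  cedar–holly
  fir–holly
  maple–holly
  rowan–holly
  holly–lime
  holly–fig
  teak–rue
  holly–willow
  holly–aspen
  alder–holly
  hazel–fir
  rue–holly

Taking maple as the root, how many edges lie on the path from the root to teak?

maple–holly–rue–teak — 3 edges.

3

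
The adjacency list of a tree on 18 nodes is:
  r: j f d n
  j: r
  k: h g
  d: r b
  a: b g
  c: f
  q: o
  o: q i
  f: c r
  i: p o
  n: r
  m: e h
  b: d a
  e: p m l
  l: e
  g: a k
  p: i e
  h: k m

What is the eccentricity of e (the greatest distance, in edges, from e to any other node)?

10

Distances from e peak at 10, attained at c.
e-m-h-k-g-a-b-d-r-f-c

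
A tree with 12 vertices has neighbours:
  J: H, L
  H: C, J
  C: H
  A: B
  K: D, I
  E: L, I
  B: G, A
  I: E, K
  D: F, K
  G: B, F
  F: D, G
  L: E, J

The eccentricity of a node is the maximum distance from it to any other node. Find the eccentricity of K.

6

The node farthest from K is C, via K–I–E–L–J–H–C — 6 edges.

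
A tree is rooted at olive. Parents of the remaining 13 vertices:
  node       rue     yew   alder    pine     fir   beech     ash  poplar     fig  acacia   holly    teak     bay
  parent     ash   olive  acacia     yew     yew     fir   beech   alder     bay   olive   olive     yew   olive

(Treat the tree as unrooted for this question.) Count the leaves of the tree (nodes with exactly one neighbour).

The leaves are fig, holly, pine, poplar, rue, teak.
That is 6 leaves.

6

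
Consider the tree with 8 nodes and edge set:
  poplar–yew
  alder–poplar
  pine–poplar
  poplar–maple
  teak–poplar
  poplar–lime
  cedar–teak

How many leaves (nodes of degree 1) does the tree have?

6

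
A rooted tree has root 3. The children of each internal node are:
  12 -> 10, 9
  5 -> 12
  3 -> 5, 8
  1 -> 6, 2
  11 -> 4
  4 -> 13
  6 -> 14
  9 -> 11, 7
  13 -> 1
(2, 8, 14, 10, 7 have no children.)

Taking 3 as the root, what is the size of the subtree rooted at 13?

5

13's subtree: {13, 1, 6, 2, 14}, size 5.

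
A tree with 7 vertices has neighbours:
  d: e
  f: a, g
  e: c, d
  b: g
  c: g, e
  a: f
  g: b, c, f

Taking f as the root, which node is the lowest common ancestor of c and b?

c's ancestor chain is c, g, f and b's is b, g, f; they first meet at g.

g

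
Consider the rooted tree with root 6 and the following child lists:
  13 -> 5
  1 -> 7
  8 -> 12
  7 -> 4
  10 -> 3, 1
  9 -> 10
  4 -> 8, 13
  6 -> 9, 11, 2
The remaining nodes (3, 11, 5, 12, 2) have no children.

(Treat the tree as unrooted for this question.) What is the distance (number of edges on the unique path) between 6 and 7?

The path is 6 – 9 – 10 – 1 – 7, which has 4 edges.

4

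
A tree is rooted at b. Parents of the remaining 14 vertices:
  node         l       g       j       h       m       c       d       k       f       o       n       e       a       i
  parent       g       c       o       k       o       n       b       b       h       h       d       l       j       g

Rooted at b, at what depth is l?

Climbing from l to the root: l – g – c – n – d – b. That's 5 steps.

5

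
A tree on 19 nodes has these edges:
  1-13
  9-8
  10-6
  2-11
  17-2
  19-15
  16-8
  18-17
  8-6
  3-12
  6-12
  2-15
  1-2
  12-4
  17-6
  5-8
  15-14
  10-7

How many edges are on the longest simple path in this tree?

Starting from 3, a farthest node is 14 at distance 6.
One longest path: 3 - 12 - 6 - 17 - 2 - 15 - 14.
So the diameter is 6.

6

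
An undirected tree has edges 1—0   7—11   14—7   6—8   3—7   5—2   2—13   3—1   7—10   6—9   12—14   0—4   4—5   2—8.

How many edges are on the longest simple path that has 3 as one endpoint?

8

Distances from 3 peak at 8, attained at 9.
3 – 1 – 0 – 4 – 5 – 2 – 8 – 6 – 9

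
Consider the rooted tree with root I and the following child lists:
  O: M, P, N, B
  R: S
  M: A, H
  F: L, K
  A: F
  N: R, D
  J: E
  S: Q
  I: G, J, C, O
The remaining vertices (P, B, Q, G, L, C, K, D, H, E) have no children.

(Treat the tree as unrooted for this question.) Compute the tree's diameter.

8

A longest path is K–F–A–M–O–N–R–S–Q, with 8 edges.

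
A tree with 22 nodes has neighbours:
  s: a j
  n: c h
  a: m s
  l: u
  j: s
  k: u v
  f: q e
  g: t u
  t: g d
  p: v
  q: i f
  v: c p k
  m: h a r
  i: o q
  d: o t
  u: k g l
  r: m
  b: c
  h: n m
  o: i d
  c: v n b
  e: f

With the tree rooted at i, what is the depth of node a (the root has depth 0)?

i → o → d → t → g → u → k → v → c → n → h → m → a — 12 edges.

12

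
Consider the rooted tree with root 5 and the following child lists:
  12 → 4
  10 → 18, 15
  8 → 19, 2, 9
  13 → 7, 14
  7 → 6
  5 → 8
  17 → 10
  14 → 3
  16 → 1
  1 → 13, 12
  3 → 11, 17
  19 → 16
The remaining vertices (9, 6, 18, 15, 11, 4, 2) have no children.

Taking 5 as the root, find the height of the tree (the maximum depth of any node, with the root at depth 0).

18 sits deepest: 5 → 8 → 19 → 16 → 1 → 13 → 14 → 3 → 17 → 10 → 18 — 10 edges from the root.

10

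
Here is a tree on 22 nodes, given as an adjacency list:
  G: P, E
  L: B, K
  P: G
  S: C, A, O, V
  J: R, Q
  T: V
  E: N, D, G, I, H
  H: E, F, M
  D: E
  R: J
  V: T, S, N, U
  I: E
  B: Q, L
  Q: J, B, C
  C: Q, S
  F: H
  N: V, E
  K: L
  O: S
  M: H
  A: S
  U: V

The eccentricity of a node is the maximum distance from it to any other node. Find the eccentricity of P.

10

Distances from P peak at 10, attained at K.
P-G-E-N-V-S-C-Q-B-L-K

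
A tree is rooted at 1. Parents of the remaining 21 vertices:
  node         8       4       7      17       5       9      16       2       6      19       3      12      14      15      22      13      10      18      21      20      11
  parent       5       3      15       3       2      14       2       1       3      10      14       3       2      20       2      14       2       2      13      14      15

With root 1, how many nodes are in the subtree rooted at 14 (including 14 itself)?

13

14's subtree: {14, 20, 13, 3, 9, 15, 21, 12, 4, 6, 17, 11, 7}, size 13.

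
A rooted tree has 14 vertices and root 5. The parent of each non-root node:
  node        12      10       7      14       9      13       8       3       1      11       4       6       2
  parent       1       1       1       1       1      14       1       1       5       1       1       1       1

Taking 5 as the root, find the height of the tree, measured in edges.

3

The longest root-to-leaf path is 5–1–14–13 (3 edges).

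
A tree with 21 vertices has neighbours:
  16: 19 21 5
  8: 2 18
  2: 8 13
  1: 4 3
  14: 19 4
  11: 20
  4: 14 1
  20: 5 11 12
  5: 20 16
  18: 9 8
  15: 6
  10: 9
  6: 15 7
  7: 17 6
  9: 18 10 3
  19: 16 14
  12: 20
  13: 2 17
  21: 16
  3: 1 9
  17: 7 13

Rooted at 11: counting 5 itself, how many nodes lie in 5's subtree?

5's subtree: {5, 16, 19, 21, 14, 4, 1, 3, 9, 18, 10, 8, 2, 13, 17, 7, 6, 15}, size 18.

18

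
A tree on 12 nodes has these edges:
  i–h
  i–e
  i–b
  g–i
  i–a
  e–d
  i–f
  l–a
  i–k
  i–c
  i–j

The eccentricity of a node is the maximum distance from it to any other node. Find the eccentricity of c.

3

The node farthest from c is d (l also at distance 3), via c–i–e–d — 3 edges.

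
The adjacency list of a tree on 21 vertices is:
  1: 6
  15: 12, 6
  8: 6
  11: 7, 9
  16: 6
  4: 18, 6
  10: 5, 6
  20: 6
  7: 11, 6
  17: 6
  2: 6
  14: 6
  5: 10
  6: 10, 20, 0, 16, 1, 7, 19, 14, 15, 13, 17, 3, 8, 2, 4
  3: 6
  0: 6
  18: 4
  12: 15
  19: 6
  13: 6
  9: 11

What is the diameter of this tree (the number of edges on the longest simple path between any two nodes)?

5

BFS from 9 reaches 18 last, at distance 5; BFS from 18 confirms no node is farther.
Path: 9–11–7–6–4–18.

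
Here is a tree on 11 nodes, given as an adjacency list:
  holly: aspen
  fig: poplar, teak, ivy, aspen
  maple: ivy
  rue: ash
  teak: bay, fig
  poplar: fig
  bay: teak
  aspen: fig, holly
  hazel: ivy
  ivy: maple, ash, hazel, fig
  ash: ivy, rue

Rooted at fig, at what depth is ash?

2

Path from fig to ash: fig–ivy–ash, which has 2 edges.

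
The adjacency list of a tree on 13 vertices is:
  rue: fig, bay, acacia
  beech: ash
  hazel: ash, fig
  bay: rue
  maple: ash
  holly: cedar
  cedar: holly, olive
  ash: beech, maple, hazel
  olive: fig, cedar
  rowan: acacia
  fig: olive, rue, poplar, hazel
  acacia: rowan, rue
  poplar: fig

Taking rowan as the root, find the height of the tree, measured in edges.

6

holly sits deepest: rowan → acacia → rue → fig → olive → cedar → holly — 6 edges from the root.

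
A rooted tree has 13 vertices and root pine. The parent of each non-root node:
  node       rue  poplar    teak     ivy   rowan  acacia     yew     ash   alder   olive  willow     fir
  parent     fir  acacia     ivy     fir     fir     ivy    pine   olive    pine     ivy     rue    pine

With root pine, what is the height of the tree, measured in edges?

4

The longest root-to-leaf path is pine–fir–ivy–acacia–poplar (4 edges).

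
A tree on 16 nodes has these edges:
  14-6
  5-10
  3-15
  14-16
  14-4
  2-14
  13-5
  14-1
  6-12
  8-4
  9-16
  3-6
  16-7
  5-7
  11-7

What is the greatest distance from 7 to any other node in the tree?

5

The node farthest from 7 is 15, via 7–16–14–6–3–15 — 5 edges.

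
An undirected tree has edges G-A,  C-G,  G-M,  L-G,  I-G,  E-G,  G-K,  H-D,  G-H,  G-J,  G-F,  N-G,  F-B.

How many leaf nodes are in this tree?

Degree-1 nodes: A, B, C, D, E, I, J, K, L, M, N — 11 of them.

11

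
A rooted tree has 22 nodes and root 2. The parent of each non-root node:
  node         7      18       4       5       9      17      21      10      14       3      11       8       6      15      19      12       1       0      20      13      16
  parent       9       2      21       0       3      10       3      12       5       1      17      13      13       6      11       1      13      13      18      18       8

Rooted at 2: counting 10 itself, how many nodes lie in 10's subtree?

4

Descendants of 10 (including itself): 10, 17, 11, 19. That's 4.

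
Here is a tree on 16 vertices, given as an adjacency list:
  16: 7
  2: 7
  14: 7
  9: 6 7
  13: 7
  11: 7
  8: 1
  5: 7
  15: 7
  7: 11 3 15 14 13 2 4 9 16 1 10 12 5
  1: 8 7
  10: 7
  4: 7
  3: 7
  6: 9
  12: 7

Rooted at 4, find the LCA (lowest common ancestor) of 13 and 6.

7

Path 13→root: 13 7 4; path 6→root: 6 9 7 4.
First common node: 7.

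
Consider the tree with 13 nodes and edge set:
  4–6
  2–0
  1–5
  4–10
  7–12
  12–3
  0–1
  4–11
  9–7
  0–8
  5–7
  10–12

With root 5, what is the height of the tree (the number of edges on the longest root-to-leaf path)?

5

A deepest node is 11, reached by 5-7-12-10-4-11.
That path has 5 edges, so the height is 5.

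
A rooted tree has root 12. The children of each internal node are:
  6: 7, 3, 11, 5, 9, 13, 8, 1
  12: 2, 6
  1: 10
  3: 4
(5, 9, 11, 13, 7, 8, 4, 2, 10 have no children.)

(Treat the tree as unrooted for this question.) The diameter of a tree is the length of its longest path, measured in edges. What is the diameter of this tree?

Starting from 4, a farthest node is 2 at distance 4.
One longest path: 4-3-6-12-2.
So the diameter is 4.

4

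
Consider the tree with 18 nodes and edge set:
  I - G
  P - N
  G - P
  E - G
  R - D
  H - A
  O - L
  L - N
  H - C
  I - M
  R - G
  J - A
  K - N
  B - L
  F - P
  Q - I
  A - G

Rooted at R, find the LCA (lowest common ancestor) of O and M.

G

Ancestors of O (toward the root): O, L, N, P, G, R.
Ancestors of M: M, I, G, R.
The deepest node appearing in both lists is G.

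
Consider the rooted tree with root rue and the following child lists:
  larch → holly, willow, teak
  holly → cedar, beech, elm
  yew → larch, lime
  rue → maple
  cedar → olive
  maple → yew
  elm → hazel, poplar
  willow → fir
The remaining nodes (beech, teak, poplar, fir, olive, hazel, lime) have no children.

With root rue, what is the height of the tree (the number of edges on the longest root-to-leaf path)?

The longest root-to-leaf path is rue-maple-yew-larch-holly-cedar-olive (6 edges).

6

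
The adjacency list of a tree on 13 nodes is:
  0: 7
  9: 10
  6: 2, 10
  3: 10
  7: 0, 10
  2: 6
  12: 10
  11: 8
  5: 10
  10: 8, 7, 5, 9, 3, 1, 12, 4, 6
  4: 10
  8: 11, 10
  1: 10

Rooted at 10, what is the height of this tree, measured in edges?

2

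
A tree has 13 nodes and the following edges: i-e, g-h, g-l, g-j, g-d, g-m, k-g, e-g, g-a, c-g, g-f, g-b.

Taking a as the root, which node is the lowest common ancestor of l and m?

Path l→root: l g a; path m→root: m g a.
First common node: g.

g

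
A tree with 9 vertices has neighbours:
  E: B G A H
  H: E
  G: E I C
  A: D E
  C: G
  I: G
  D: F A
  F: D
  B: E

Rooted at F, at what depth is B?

F – D – A – E – B — 4 edges.

4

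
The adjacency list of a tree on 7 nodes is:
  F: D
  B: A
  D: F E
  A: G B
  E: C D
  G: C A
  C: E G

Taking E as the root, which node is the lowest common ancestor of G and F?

Path G→root: G C E; path F→root: F D E.
First common node: E.

E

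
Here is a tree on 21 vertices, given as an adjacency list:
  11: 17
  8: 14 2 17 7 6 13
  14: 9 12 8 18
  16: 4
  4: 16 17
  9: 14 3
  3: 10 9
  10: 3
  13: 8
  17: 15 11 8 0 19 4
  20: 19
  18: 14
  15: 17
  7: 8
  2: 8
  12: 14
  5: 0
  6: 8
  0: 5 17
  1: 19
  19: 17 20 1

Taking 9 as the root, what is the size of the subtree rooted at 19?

3

The subtree rooted at 19 contains: 19, 1, 20 — 3 nodes.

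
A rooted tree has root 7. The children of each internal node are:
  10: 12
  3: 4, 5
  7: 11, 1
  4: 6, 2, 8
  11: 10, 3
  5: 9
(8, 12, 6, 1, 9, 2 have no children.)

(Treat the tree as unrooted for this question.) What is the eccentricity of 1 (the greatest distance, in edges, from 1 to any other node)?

5

A farthest node from 1 is 2 (9, 6, 8 also at distance 5).
The path 1–7–11–3–4–2 has 5 edges.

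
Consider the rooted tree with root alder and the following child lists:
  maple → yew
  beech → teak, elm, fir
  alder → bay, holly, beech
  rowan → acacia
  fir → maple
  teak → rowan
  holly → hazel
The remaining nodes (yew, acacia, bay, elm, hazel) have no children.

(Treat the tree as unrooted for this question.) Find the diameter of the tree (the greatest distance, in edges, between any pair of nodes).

Starting from yew, a farthest node is acacia at distance 6.
One longest path: yew - maple - fir - beech - teak - rowan - acacia.
So the diameter is 6.

6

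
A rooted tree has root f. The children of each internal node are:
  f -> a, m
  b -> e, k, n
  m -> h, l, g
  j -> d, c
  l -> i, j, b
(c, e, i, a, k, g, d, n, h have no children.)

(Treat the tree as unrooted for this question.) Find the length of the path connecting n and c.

The path is n – b – l – j – c, which has 4 edges.

4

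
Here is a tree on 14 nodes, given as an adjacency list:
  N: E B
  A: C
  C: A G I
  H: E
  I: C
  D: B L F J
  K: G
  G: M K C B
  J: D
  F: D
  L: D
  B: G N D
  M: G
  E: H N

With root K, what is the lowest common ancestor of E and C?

E's ancestor chain is E, N, B, G, K and C's is C, G, K; they first meet at G.

G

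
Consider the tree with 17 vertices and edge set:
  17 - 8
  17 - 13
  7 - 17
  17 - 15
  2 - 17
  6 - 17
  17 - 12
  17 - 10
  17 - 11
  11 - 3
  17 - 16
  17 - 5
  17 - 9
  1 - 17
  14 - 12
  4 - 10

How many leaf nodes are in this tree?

Degree-1 nodes: 1, 2, 3, 4, 5, 6, 7, 8, 9, 13, 14, 15, 16 — 13 of them.

13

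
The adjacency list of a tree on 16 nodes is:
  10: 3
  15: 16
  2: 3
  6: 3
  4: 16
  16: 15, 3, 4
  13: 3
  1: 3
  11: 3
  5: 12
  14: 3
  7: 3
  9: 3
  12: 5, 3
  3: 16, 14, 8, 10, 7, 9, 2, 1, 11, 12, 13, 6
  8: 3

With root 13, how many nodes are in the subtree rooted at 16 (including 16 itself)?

The subtree rooted at 16 contains: 16, 4, 15 — 3 nodes.

3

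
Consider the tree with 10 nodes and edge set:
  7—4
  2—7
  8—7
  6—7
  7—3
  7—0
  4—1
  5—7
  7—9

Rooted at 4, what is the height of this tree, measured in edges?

8 sits deepest: 4 – 7 – 8 — 2 edges from the root.

2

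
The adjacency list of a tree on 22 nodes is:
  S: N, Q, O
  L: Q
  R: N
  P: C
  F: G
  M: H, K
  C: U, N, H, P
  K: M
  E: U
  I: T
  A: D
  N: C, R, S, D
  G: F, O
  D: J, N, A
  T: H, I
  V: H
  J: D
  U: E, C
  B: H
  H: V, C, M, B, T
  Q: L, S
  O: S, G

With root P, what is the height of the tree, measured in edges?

6

A deepest node is F, reached by P-C-N-S-O-G-F.
That path has 6 edges, so the height is 6.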